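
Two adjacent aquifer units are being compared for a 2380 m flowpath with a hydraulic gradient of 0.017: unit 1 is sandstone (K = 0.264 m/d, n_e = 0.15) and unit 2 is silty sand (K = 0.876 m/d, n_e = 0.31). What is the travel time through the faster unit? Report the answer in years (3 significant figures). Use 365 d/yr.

Unit 1 (sandstone): v = 0.264×0.017/0.15 = 0.02992 m/d, t = 2380/0.02992 = 79550 d
Unit 2 (silty sand): v = 0.876×0.017/0.31 = 0.04804 m/d, t = 2380/0.04804 = 49540 d
Faster: 49540 d / 365 = 136 yr

136 years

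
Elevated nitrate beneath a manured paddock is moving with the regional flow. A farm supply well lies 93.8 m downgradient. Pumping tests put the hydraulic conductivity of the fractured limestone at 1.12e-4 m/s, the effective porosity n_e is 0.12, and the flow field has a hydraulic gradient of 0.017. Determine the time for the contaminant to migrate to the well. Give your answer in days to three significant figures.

68.4 days

K = 1.12e-4 m/s × 86400 s/d = 9.677 m/d
Specific discharge q = 9.677 × 0.017 = 0.1645 m/d
Seepage velocity v = q / n = 0.1645 / 0.12 = 1.371 m/d
t = L / v = 93.8 / 1.371 = 68.42 d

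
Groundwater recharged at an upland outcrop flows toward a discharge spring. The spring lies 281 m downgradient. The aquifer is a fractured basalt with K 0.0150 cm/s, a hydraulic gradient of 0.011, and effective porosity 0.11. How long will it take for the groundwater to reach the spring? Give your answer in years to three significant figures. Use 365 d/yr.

K = 0.0150 cm/s × 864 = 12.96 m/d
Darcy flux q = K·i = 12.96 × 0.011 = 0.1426 m/d
Average linear velocity = 0.1426 / 0.11 = 1.296 m/d
t = L / v = 281 / 1.296 = 216.8 d
   = 216.8 / 365 = 0.594 yr

0.594 years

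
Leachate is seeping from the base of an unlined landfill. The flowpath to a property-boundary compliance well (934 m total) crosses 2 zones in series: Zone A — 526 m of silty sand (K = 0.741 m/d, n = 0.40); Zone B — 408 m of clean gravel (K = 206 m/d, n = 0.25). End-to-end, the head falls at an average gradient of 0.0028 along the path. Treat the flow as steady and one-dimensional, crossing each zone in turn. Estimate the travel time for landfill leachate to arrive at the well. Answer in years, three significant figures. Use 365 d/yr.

233 years

Continuity: the same q passes through each zone, so ΔH = q·Σ(L_j/K_j) — the zones act as resistances in series.
Σ(L/K) = 526/0.741 + 408/206 = 709.9 + 1.981 = 711.8 d
K_eq = L_total / Σ(L/K) = 934 / 711.8 = 1.312 m/d
q = K_eq · i = 1.312 × 0.0028 = 0.003674 m/d (same in every zone)
Zone A: v = q/n = 0.003674/0.40 = 0.009185 m/d → t_A = 526/0.009185 = 57270 d
Zone B: v = q/n = 0.003674/0.25 = 0.01470 m/d → t_B = 408/0.01470 = 27760 d
Total t = 57270 + 27760 = 85030 d
   = 85030 / 365 = 233 yr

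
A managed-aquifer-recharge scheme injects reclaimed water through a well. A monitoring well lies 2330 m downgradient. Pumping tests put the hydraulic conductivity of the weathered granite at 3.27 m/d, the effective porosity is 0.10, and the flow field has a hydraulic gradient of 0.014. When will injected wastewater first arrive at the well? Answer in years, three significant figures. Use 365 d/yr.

Specific discharge q = 3.27 × 0.014 = 0.04578 m/d
Average linear velocity = 0.04578 / 0.10 = 0.4578 m/d
t = L / v = 2330 / 0.4578 = 5090 d
   = 5090 / 365 = 13.9 yr

13.9 years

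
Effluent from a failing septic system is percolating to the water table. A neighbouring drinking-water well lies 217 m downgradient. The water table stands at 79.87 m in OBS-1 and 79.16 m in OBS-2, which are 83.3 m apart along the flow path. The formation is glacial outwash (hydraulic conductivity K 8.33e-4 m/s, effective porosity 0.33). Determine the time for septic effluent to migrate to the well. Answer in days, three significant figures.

117 days

Hydraulic gradient i = (79.87 − 79.16) / 83.3 = 0.71 / 83.3 = 0.008523
K = 8.33e-4 m/s × 86400 s/d = 71.97 m/d
Darcy flux q = K·i = 71.97 × 0.008523 = 0.6134 m/d
v = Ki/n = 71.97·0.008523/0.33 = 1.859 m/d
t = L / v = 217 / 1.859 = 116.7 d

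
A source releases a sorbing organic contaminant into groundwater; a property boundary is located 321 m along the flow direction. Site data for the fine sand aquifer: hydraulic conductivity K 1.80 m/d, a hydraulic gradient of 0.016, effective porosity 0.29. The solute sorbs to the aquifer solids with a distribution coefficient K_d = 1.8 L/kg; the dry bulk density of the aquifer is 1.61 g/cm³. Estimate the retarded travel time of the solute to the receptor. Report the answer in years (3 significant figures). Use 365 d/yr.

97.4 years

q = Ki = 1.80 × 0.016 = 0.02880 m/d
Average linear velocity = 0.02880 / 0.29 = 0.09931 m/d
Retardation R = 1 + ρ_b·K_d/n = 1 + 1.61×1.8/0.29 = 10.99
Contaminant velocity v_c = v/R = 0.09931/10.99 = 0.009034 m/d
t = L/v_c = 321/0.009034 = 35530 d
   = 35530/365 = 97.4 yr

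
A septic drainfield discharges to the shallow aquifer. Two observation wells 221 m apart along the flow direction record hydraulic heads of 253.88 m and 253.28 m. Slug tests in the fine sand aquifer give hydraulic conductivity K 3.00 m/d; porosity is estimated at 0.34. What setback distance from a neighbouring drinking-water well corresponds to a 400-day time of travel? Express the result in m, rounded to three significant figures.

Hydraulic gradient i = (253.88 − 253.28) / 221 = 0.60 / 221 = 0.002715
Specific discharge q = 3.00 × 0.002715 = 0.008145 m/d
Average linear velocity = 0.008145 / 0.34 = 0.02396 m/d
L = v × T = 0.02396 × 400 = 9.582 m

9.58 m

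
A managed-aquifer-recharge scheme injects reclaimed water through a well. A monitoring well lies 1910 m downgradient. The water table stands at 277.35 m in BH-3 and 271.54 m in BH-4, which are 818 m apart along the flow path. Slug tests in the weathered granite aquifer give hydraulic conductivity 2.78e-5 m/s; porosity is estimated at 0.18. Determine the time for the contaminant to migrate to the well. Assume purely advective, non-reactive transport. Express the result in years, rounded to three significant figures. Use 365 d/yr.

Hydraulic gradient i = (277.35 − 271.54) / 818 = 5.81 / 818 = 0.007103
K = 2.78e-5 m/s × 86400 s/d = 2.402 m/d
q = Ki = 2.402 × 0.007103 = 0.01706 m/d
Average linear velocity = 0.01706 / 0.18 = 0.09478 m/d
t = L / v = 1910 / 0.09478 = 20150 d
   = 20150 / 365 = 55.2 yr

55.2 years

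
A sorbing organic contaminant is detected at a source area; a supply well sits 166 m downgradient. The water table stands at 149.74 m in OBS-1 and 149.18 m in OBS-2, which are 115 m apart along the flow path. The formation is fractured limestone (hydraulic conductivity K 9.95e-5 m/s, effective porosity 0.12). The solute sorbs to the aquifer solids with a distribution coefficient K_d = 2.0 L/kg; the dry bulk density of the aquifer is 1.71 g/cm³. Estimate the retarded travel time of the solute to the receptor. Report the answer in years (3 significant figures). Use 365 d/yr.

Hydraulic gradient i = (149.74 − 149.18) / 115 = 0.56 / 115 = 0.004870
K = 9.95e-5 m/s × 86400 s/d = 8.597 m/d
Darcy flux q = K·i = 8.597 × 0.004870 = 0.04186 m/d
v_s = q/n_e = 0.04186/0.12 = 0.3489 m/d
Retardation R = 1 + ρ_b·K_d/n = 1 + 1.71×2.0/0.12 = 29.50
Contaminant velocity v_c = v/R = 0.3489/29.50 = 0.01183 m/d
t = L/v_c = 166/0.01183 = 14040 d
   = 14040/365 = 38.5 yr

38.5 years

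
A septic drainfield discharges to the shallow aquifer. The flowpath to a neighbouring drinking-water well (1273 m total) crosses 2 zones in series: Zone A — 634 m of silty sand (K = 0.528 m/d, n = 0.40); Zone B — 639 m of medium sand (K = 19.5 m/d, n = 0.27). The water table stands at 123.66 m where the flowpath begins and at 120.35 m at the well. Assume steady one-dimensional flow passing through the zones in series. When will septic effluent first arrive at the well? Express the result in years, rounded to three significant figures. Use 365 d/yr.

Total head drop ΔH = 123.66 − 120.35 = 3.31 m
Steady 1-D flow in series ⇒ the Darcy flux q is identical in every zone and the zone head losses add (resistances L/K in series).
Σ(L/K) = 634/0.528 + 639/19.5 = 1201 + 32.77 = 1234 d
q = ΔH / Σ(L/K) = 3.31 / 1234 = 0.002683 m/d (same in every zone)
Zone A: v = q/n = 0.002683/0.40 = 0.006708 m/d → t_A = 634/0.006708 = 94510 d
Zone B: v = q/n = 0.002683/0.27 = 0.009938 m/d → t_B = 639/0.009938 = 64300 d
Total t = 94510 + 64300 = 158800 d
   = 158800 / 365 = 435 yr

435 years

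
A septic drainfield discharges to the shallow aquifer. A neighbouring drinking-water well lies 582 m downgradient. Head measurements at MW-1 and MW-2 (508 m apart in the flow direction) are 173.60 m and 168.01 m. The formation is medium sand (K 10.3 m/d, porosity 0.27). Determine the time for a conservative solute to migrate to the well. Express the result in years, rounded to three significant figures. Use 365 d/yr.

Hydraulic gradient i = (173.60 − 168.01) / 508 = 5.59 / 508 = 0.01100
Specific discharge q = 10.3 × 0.01100 = 0.1133 m/d
Seepage velocity v = q / n = 0.1133 / 0.27 = 0.4198 m/d
t = L / v = 582 / 0.4198 = 1386 d
   = 1386 / 365 = 3.80 yr

3.80 years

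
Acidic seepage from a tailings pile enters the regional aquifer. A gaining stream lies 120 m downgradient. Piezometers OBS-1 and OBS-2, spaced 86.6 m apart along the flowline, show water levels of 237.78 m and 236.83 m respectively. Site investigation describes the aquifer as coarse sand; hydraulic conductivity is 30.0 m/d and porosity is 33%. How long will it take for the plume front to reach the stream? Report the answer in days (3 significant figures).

Hydraulic gradient i = (237.78 − 236.83) / 86.6 = 0.95 / 86.6 = 0.01097
Darcy flux q = K·i = 30.0 × 0.01097 = 0.3291 m/d
Seepage velocity v = q / n = 0.3291 / 0.33 = 0.9973 m/d
t = L / v = 120 / 0.9973 = 120.3 d

120 days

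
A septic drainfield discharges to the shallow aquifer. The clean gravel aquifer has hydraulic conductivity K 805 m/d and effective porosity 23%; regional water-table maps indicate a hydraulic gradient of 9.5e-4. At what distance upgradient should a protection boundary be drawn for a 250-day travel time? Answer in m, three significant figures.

Specific discharge q = 805 × 9.5e-4 = 0.7648 m/d
v_s = q/n_e = 0.7648/0.23 = 3.325 m/d
L = v × T = 3.325 × 250 = 831.3 m

831 m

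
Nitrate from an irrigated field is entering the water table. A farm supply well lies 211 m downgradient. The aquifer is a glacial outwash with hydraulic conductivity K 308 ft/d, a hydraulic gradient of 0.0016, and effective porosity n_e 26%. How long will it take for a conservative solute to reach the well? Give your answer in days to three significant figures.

K = 308 ft/d × 0.3048 = 93.88 m/d
Darcy flux q = K·i = 93.88 × 0.0016 = 0.1502 m/d
v = Ki/n = 93.88·0.0016/0.26 = 0.5777 m/d
t = L / v = 211 / 0.5777 = 365.2 d

365 days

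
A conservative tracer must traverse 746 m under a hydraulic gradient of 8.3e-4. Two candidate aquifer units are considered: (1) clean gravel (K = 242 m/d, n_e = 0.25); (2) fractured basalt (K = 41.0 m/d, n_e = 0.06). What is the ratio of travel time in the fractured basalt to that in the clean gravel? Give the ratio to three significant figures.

1.42

Unit 1 (clean gravel): v = 242×8.3e-4/0.25 = 0.8034 m/d, t = 746/0.8034 = 928.5 d
Unit 2 (fractured basalt): v = 41.0×8.3e-4/0.06 = 0.5672 m/d, t = 746/0.5672 = 1315 d
t(fractured basalt) / t(clean gravel) = 1315/928.5 = 1.42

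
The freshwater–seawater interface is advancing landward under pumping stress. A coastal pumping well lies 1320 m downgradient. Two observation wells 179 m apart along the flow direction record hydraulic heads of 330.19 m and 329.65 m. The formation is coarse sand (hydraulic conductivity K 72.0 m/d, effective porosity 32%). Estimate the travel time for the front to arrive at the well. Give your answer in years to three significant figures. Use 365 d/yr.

5.33 years

Hydraulic gradient i = (330.19 − 329.65) / 179 = 0.54 / 179 = 0.003017
Darcy flux q = K·i = 72.0 × 0.003017 = 0.2172 m/d
v = Ki/n = 72.0·0.003017/0.32 = 0.6788 m/d
t = L / v = 1320 / 0.6788 = 1945 d
   = 1945 / 365 = 5.33 yr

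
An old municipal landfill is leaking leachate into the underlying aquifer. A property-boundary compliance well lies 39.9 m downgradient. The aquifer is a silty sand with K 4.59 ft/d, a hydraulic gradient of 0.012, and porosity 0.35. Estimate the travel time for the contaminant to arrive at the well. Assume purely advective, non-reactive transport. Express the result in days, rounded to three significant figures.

832 days

K = 4.59 ft/d × 0.3048 = 1.399 m/d
Darcy flux q = K·i = 1.399 × 0.012 = 0.01679 m/d
v = Ki/n = 1.399·0.012/0.35 = 0.04797 m/d
t = L / v = 39.9 / 0.04797 = 831.8 d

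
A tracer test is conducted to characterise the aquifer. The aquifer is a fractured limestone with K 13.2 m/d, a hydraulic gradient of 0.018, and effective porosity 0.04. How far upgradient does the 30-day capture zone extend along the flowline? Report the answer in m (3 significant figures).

q = Ki = 13.2 × 0.018 = 0.2376 m/d
v_s = q/n_e = 0.2376/0.04 = 5.940 m/d
L = v × T = 5.940 × 30 = 178.2 m

178 m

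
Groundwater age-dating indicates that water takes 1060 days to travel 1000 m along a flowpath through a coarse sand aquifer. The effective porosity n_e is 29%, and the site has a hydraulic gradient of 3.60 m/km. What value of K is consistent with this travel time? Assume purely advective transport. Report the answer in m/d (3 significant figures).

76.0 m/d

v = L / t = 1000 / 1060 = 0.9434 m/d
K = v · n / i = 0.9434 × 0.29 / 0.0036 = 76.0 m/d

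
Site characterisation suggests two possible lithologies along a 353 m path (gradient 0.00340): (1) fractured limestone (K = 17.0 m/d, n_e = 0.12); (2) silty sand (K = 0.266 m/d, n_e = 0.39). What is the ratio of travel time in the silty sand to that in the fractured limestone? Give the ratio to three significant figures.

208

Unit 1 (fractured limestone): v = 17.0×0.0034/0.12 = 0.4817 m/d, t = 353/0.4817 = 732.9 d
Unit 2 (silty sand): v = 0.266×0.0034/0.39 = 0.002319 m/d, t = 353/0.002319 = 152200 d
t(silty sand) / t(fractured limestone) = 152200/732.9 = 208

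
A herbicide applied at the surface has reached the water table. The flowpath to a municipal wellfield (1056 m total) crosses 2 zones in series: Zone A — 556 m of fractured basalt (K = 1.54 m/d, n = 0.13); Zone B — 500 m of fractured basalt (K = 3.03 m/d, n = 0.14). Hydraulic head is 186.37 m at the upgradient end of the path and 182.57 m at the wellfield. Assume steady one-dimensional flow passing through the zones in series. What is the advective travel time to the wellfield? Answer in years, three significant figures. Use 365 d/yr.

Total head drop ΔH = 186.37 − 182.57 = 3.80 m
Continuity: the same q passes through each zone, so ΔH = q·Σ(L_j/K_j) — the zones act as resistances in series.
Σ(L/K) = 556/1.54 + 500/3.03 = 361.0 + 165.0 = 526.1 d
q = ΔH / Σ(L/K) = 3.80 / 526.1 = 0.007224 m/d (same in every zone)
Zone A: v = q/n = 0.007224/0.13 = 0.05557 m/d → t_A = 556/0.05557 = 10010 d
Zone B: v = q/n = 0.007224/0.14 = 0.05160 m/d → t_B = 500/0.05160 = 9690 d
Total t = 10010 + 9690 = 19700 d
   = 19700 / 365 = 54.0 yr

54.0 years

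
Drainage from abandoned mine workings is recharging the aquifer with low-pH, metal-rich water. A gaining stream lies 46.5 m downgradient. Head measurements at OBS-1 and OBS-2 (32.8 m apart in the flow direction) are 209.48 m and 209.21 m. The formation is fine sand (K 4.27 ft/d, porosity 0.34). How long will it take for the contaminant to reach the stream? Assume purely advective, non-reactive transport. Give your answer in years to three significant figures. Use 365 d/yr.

Hydraulic gradient i = (209.48 − 209.21) / 32.8 = 0.27 / 32.8 = 0.008232
K = 4.27 ft/d × 0.3048 = 1.301 m/d
Darcy flux q = K·i = 1.301 × 0.008232 = 0.01071 m/d
v = Ki/n = 1.301·0.008232/0.34 = 0.03151 m/d
t = L / v = 46.5 / 0.03151 = 1476 d
   = 1476 / 365 = 4.04 yr

4.04 years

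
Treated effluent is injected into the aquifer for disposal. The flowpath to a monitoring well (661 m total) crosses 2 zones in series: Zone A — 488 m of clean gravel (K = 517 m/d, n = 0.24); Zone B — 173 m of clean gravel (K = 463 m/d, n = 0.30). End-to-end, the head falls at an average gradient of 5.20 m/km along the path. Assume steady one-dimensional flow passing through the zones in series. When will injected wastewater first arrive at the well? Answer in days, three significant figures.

64.8 days

Continuity: the same q passes through each zone, so ΔH = q·Σ(L_j/K_j) — the zones act as resistances in series.
Σ(L/K) = 488/517 + 173/463 = 0.9439 + 0.3737 = 1.318 d
K_eq = L_total / Σ(L/K) = 661 / 1.318 = 501.7 m/d
q = K_eq · i = 501.7 × 0.0052 = 2.609 m/d (same in every zone)
Zone A: v = q/n = 2.609/0.24 = 10.87 m/d → t_A = 488/10.87 = 44.89 d
Zone B: v = q/n = 2.609/0.30 = 8.696 m/d → t_B = 173/8.696 = 19.89 d
Total t = 44.89 + 19.89 = 64.79 d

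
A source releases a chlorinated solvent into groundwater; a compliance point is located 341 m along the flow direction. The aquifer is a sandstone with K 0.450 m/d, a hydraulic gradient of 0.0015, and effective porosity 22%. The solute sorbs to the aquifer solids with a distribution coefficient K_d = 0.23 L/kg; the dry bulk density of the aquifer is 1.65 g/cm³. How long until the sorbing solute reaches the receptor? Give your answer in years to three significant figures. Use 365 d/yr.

830 years

Specific discharge q = 0.450 × 0.0015 = 6.750e-4 m/d
Average linear velocity = 6.750e-4 / 0.22 = 0.003068 m/d
Retardation R = 1 + ρ_b·K_d/n = 1 + 1.65×0.23/0.22 = 2.725
Contaminant velocity v_c = v/R = 0.003068/2.725 = 0.001126 m/d
t = L/v_c = 341/0.001126 = 302900 d
   = 302900/365 = 830 yr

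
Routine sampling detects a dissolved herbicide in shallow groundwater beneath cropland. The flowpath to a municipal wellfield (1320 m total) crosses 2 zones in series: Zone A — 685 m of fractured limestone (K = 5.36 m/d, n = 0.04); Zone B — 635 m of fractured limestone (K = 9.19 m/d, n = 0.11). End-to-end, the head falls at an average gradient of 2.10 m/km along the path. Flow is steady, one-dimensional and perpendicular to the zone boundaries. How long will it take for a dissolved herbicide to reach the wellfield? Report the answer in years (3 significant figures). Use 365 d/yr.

Steady 1-D flow in series ⇒ the Darcy flux q is identical in every zone and the zone head losses add (resistances L/K in series).
Σ(L/K) = 685/5.36 + 635/9.19 = 127.8 + 69.10 = 196.9 d
K_eq = L_total / Σ(L/K) = 1320 / 196.9 = 6.704 m/d
q = K_eq · i = 6.704 × 0.0021 = 0.01408 m/d (same in every zone)
Zone A: v = q/n = 0.01408/0.04 = 0.3520 m/d → t_A = 685/0.3520 = 1946 d
Zone B: v = q/n = 0.01408/0.11 = 0.1280 m/d → t_B = 635/0.1280 = 4961 d
Total t = 1946 + 4961 = 6908 d
   = 6908 / 365 = 18.9 yr

18.9 years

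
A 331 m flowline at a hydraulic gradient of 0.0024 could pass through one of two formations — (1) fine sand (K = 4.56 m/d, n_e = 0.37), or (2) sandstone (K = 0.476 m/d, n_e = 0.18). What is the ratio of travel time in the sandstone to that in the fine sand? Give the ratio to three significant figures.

Unit 1 (fine sand): v = 4.56×0.0024/0.37 = 0.02958 m/d, t = 331/0.02958 = 11190 d
Unit 2 (sandstone): v = 0.476×0.0024/0.18 = 0.006347 m/d, t = 331/0.006347 = 52150 d
t(sandstone) / t(fine sand) = 52150/11190 = 4.66

4.66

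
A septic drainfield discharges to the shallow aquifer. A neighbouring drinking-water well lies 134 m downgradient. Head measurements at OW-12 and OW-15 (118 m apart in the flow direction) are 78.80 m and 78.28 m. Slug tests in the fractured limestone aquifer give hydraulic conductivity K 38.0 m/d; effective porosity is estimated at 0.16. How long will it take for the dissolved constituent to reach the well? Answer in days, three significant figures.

128 days

Hydraulic gradient i = (78.80 − 78.28) / 118 = 0.52 / 118 = 0.004407
Darcy flux q = K·i = 38.0 × 0.004407 = 0.1675 m/d
Average linear velocity = 0.1675 / 0.16 = 1.047 m/d
t = L / v = 134 / 1.047 = 128.0 d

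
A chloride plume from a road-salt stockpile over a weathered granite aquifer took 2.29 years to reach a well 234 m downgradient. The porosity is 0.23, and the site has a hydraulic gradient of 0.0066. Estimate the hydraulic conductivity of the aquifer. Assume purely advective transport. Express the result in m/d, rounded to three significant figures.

t = 2.29 years = 835.9 d
v = L / t = 234 / 835.9 = 0.2800 m/d
K = v · n / i = 0.2800 × 0.23 / 0.0066 = 9.76 m/d

9.76 m/d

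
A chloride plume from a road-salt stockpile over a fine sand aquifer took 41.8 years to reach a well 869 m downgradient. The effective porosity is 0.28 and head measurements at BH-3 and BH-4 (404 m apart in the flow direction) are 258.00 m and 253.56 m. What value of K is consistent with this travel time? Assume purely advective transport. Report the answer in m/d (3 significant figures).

1.45 m/d

Hydraulic gradient i = (258.00 − 253.56) / 404 = 4.44 / 404 = 0.01099
t = 41.8 years = 15260 d
v = L / t = 869 / 15260 = 0.05696 m/d
K = v · n / i = 0.05696 × 0.28 / 0.01099 = 1.45 m/d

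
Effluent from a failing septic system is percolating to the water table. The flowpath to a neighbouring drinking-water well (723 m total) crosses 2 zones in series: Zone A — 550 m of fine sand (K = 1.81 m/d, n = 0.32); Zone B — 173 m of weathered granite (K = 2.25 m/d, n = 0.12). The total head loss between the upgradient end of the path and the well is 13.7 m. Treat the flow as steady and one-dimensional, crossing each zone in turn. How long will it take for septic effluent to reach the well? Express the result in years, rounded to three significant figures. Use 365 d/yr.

15.0 years

Steady 1-D flow in series ⇒ the Darcy flux q is identical in every zone and the zone head losses add (resistances L/K in series).
Σ(L/K) = 550/1.81 + 173/2.25 = 303.9 + 76.89 = 380.8 d
q = ΔH / Σ(L/K) = 13.7 / 380.8 = 0.03598 m/d (same in every zone)
Zone A: v = q/n = 0.03598/0.32 = 0.1124 m/d → t_A = 550/0.1124 = 4891 d
Zone B: v = q/n = 0.03598/0.12 = 0.2998 m/d → t_B = 173/0.2998 = 577.0 d
Total t = 4891 + 577.0 = 5468 d
   = 5468 / 365 = 15.0 yr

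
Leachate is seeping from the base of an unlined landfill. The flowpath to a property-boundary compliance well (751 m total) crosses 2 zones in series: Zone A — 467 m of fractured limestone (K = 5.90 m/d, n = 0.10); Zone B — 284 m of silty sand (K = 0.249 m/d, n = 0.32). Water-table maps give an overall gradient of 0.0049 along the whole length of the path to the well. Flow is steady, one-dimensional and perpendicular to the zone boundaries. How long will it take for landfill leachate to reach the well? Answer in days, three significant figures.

For zones in series the flux q is common to all zones; the equivalent conductivity is the harmonic (thickness-weighted) mean, K_eq = L_total / Σ(L_j/K_j).
Σ(L/K) = 467/5.90 + 284/0.249 = 79.15 + 1141 = 1220 d
K_eq = L_total / Σ(L/K) = 751 / 1220 = 0.6157 m/d
q = K_eq · i = 0.6157 × 0.0049 = 0.003017 m/d (same in every zone)
Zone A: v = q/n = 0.003017/0.10 = 0.03017 m/d → t_A = 467/0.03017 = 15480 d
Zone B: v = q/n = 0.003017/0.32 = 0.009428 m/d → t_B = 284/0.009428 = 30120 d
Total t = 15480 + 30120 = 45600 d

45600 days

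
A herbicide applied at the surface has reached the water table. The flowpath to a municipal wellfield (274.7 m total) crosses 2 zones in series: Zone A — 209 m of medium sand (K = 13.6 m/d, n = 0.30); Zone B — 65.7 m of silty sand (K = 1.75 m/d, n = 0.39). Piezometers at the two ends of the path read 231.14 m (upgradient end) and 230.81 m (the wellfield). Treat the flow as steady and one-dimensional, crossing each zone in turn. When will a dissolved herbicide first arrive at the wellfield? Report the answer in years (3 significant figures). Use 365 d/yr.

38.8 years

Total head drop ΔH = 231.14 − 230.81 = 0.33 m
Steady 1-D flow in series ⇒ the Darcy flux q is identical in every zone and the zone head losses add (resistances L/K in series).
Σ(L/K) = 209/13.6 + 65.7/1.75 = 15.37 + 37.54 = 52.91 d
q = ΔH / Σ(L/K) = 0.33 / 52.91 = 0.006237 m/d (same in every zone)
Zone A: v = q/n = 0.006237/0.30 = 0.02079 m/d → t_A = 209/0.02079 = 10050 d
Zone B: v = q/n = 0.006237/0.39 = 0.01599 m/d → t_B = 65.7/0.01599 = 4108 d
Total t = 10050 + 4108 = 14160 d
   = 14160 / 365 = 38.8 yr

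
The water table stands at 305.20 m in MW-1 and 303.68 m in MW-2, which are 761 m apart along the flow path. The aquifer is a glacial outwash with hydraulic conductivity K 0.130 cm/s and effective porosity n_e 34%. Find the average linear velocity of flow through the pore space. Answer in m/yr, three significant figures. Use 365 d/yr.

Hydraulic gradient i = (305.20 − 303.68) / 761 = 1.52 / 761 = 0.001997
K = 0.130 cm/s × 864 = 112.3 m/d
q = Ki = 112.3 × 0.001997 = 0.2243 m/d
v_s = q/n_e = 0.2243/0.34 = 0.6598 m/d
   = 0.6598 × 365 = 241 m/yr

241 m/yr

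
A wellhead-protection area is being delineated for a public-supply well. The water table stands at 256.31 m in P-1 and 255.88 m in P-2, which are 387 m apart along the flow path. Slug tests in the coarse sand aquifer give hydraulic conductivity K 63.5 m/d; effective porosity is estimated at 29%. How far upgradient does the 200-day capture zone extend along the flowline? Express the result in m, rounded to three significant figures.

Hydraulic gradient i = (256.31 − 255.88) / 387 = 0.43 / 387 = 0.001111
q = Ki = 63.5 × 0.001111 = 0.07056 m/d
Average linear velocity = 0.07056 / 0.29 = 0.2433 m/d
L = v × T = 0.2433 × 200 = 48.66 m

48.7 m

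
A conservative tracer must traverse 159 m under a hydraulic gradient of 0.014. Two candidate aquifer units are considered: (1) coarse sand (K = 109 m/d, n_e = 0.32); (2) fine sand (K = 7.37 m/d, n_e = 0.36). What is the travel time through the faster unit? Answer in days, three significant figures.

33.3 days

Unit 1 (coarse sand): v = 109×0.014/0.32 = 4.769 m/d, t = 159/4.769 = 33.34 d
Unit 2 (fine sand): v = 7.37×0.014/0.36 = 0.2866 m/d, t = 159/0.2866 = 554.8 d
Faster unit: t = 33.3 d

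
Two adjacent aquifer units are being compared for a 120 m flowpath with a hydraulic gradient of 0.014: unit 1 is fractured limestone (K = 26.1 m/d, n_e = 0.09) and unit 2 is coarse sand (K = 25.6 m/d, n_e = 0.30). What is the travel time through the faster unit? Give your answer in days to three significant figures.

Unit 1 (fractured limestone): v = 26.1×0.014/0.09 = 4.060 m/d, t = 120/4.060 = 29.56 d
Unit 2 (coarse sand): v = 25.6×0.014/0.30 = 1.195 m/d, t = 120/1.195 = 100.4 d
Faster unit: t = 29.6 d

29.6 days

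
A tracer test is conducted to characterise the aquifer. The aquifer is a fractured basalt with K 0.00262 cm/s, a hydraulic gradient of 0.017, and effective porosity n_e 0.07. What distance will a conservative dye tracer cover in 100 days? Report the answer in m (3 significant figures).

55.0 m

K = 0.00262 cm/s × 864 = 2.264 m/d
q = Ki = 2.264 × 0.017 = 0.03848 m/d
Seepage velocity v = q / n = 0.03848 / 0.07 = 0.5498 m/d
L = v × T = 0.5498 × 100 = 54.98 m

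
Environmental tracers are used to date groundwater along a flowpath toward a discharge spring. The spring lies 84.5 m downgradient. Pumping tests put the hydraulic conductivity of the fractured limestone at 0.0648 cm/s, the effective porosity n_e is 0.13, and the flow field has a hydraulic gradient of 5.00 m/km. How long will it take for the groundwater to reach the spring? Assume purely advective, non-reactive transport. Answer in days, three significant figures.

39.2 days

K = 0.0648 cm/s × 864 = 55.99 m/d
Darcy flux q = K·i = 55.99 × 0.0050 = 0.2799 m/d
v = Ki/n = 55.99·0.0050/0.13 = 2.153 m/d
t = L / v = 84.5 / 2.153 = 39.24 d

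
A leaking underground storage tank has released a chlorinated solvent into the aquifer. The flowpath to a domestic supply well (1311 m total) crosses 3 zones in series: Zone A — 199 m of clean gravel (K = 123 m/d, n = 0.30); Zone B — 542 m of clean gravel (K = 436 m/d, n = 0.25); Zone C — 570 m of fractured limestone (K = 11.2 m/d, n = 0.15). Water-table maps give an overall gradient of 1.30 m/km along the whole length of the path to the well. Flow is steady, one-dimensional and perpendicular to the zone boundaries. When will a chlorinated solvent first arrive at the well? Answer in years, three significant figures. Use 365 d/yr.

Continuity: the same q passes through each zone, so ΔH = q·Σ(L_j/K_j) — the zones act as resistances in series.
Σ(L/K) = 199/123 + 542/436 + 570/11.2 = 1.618 + 1.243 + 50.89 = 53.75 d
K_eq = L_total / Σ(L/K) = 1311 / 53.75 = 24.39 m/d
q = K_eq · i = 24.39 × 0.0013 = 0.03171 m/d (same in every zone)
Zone A: v = q/n = 0.03171/0.30 = 0.1057 m/d → t_A = 199/0.1057 = 1883 d
Zone B: v = q/n = 0.03171/0.25 = 0.1268 m/d → t_B = 542/0.1268 = 4274 d
Zone C: v = q/n = 0.03171/0.15 = 0.2114 m/d → t_C = 570/0.2114 = 2697 d
Total t = 1883 + 4274 + 2697 = 8853 d
   = 8853 / 365 = 24.3 yr

24.3 years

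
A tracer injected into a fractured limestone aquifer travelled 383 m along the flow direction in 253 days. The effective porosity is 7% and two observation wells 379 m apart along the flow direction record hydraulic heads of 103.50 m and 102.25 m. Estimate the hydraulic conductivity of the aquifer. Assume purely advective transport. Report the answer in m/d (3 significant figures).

32.1 m/d

Hydraulic gradient i = (103.50 − 102.25) / 379 = 1.25 / 379 = 0.003298
v = L / t = 383 / 253 = 1.514 m/d
K = v · n / i = 1.514 × 0.07 / 0.003298 = 32.1 m/d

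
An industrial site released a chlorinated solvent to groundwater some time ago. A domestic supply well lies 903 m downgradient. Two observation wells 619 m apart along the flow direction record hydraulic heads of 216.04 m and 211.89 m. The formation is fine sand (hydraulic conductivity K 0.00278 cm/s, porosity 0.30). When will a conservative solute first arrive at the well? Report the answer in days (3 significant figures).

16800 days

Hydraulic gradient i = (216.04 − 211.89) / 619 = 4.15 / 619 = 0.006704
K = 0.00278 cm/s × 864 = 2.402 m/d
Specific discharge q = 2.402 × 0.006704 = 0.01610 m/d
Average linear velocity = 0.01610 / 0.30 = 0.05368 m/d
t = L / v = 903 / 0.05368 = 16820 d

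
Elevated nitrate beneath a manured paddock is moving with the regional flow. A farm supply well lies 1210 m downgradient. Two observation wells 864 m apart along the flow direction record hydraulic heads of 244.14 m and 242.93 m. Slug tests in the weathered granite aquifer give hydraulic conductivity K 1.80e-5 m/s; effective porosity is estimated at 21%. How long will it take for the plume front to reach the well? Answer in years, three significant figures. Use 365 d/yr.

320 years

Hydraulic gradient i = (244.14 − 242.93) / 864 = 1.21 / 864 = 0.001400
K = 1.80e-5 m/s × 86400 s/d = 1.555 m/d
Darcy flux q = K·i = 1.555 × 0.001400 = 0.002178 m/d
v_s = q/n_e = 0.002178/0.21 = 0.01037 m/d
t = L / v = 1210 / 0.01037 = 116700 d
   = 116700 / 365 = 320 yr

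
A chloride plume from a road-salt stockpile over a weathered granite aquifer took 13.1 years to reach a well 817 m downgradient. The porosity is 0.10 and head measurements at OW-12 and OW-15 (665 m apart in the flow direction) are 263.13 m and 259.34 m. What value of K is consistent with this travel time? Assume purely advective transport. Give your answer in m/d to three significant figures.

Hydraulic gradient i = (263.13 − 259.34) / 665 = 3.79 / 665 = 0.005699
t = 13.1 years = 4782 d
v = L / t = 817 / 4782 = 0.1709 m/d
K = v · n / i = 0.1709 × 0.10 / 0.005699 = 3.00 m/d

3.00 m/d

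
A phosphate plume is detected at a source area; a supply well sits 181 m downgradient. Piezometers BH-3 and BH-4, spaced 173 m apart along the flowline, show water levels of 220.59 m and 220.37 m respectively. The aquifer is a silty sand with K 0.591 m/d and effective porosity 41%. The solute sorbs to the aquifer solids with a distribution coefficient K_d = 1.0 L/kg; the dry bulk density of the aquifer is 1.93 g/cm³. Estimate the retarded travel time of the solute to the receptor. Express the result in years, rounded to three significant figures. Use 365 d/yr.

Hydraulic gradient i = (220.59 − 220.37) / 173 = 0.22 / 173 = 0.001272
q = Ki = 0.591 × 0.001272 = 7.516e-4 m/d
Seepage velocity v = q / n = 7.516e-4 / 0.41 = 0.001833 m/d
Retardation R = 1 + ρ_b·K_d/n = 1 + 1.93×1.0/0.41 = 5.707
Contaminant velocity v_c = v/R = 0.001833/5.707 = 3.212e-4 m/d
t = L/v_c = 181/3.212e-4 = 563500 d
   = 563500/365 = 1540 yr

1540 years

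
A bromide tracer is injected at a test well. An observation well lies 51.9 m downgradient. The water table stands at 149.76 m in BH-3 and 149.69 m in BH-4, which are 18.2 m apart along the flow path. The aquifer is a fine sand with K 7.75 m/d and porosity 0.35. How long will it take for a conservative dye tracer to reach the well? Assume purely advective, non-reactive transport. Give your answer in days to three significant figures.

609 days

Hydraulic gradient i = (149.76 − 149.69) / 18.2 = 0.07 / 18.2 = 0.003846
Darcy flux q = K·i = 7.75 × 0.003846 = 0.02981 m/d
v = Ki/n = 7.75·0.003846/0.35 = 0.08516 m/d
t = L / v = 51.9 / 0.08516 = 609.4 d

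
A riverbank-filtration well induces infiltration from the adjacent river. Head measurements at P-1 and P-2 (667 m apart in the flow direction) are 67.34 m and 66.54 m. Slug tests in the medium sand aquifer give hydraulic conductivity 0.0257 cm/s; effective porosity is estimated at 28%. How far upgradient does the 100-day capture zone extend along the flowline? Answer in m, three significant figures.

9.51 m

Hydraulic gradient i = (67.34 − 66.54) / 667 = 0.80 / 667 = 0.001199
K = 0.0257 cm/s × 864 = 22.20 m/d
Specific discharge q = 22.20 × 0.001199 = 0.02663 m/d
v_s = q/n_e = 0.02663/0.28 = 0.09512 m/d
L = v × T = 0.09512 × 100 = 9.512 m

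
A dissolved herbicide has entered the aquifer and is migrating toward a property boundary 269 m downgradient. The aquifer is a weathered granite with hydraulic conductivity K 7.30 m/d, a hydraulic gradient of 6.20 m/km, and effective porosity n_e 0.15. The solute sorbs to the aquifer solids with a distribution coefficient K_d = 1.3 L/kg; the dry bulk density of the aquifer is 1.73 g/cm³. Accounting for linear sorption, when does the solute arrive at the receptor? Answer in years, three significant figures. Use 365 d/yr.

Specific discharge q = 7.30 × 0.0062 = 0.04526 m/d
v = Ki/n = 7.30·0.0062/0.15 = 0.3017 m/d
Retardation R = 1 + ρ_b·K_d/n = 1 + 1.73×1.3/0.15 = 15.99
Contaminant velocity v_c = v/R = 0.3017/15.99 = 0.01887 m/d
t = L/v_c = 269/0.01887 = 14260 d
   = 14260/365 = 39.1 yr

39.1 years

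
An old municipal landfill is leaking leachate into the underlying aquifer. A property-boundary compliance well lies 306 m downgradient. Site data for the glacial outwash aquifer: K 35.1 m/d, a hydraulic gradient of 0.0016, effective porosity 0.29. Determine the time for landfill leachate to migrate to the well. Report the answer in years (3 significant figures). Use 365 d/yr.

q = Ki = 35.1 × 0.0016 = 0.05616 m/d
v_s = q/n_e = 0.05616/0.29 = 0.1937 m/d
t = L / v = 306 / 0.1937 = 1580 d
   = 1580 / 365 = 4.33 yr

4.33 years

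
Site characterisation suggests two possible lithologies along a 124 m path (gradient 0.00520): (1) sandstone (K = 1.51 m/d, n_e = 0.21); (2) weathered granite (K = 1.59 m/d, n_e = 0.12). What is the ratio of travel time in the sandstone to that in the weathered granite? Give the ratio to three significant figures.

Unit 1 (sandstone): v = 1.51×0.0052/0.21 = 0.03739 m/d, t = 124/0.03739 = 3316 d
Unit 2 (weathered granite): v = 1.59×0.0052/0.12 = 0.06890 m/d, t = 124/0.06890 = 1800 d
t(sandstone) / t(weathered granite) = 3316/1800 = 1.84

1.84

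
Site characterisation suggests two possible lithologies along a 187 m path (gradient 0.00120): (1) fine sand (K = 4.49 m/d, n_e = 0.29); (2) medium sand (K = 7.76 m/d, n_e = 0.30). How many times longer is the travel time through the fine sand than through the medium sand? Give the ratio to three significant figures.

1.67

Unit 1 (fine sand): v = 4.49×0.0012/0.29 = 0.01858 m/d, t = 187/0.01858 = 10060 d
Unit 2 (medium sand): v = 7.76×0.0012/0.30 = 0.03104 m/d, t = 187/0.03104 = 6024 d
t(fine sand) / t(medium sand) = 10060/6024 = 1.67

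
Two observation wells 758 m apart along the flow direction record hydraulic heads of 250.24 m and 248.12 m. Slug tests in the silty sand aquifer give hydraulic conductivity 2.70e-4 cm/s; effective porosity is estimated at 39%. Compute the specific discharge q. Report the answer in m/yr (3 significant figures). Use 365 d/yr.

Hydraulic gradient i = (250.24 − 248.12) / 758 = 2.12 / 758 = 0.002797
K = 2.70e-4 cm/s × 864 = 0.2333 m/d
q = Ki = 0.2333 × 0.002797 = 6.524e-4 m/d
   = 6.524e-4 × 365 = 0.238 m/yr

0.238 m/yr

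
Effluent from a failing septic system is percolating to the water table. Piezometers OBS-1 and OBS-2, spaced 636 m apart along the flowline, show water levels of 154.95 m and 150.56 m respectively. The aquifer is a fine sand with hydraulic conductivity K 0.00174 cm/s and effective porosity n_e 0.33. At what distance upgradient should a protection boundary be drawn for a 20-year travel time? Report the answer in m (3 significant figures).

Hydraulic gradient i = (154.95 − 150.56) / 636 = 4.39 / 636 = 0.006903
K = 0.00174 cm/s × 864 = 1.503 m/d
Specific discharge q = 1.503 × 0.006903 = 0.01038 m/d
v = Ki/n = 1.503·0.006903/0.33 = 0.03145 m/d
T = 20 yr × 365 = 7300 d
L = v × T = 0.03145 × 7300 = 229.6 m

230 m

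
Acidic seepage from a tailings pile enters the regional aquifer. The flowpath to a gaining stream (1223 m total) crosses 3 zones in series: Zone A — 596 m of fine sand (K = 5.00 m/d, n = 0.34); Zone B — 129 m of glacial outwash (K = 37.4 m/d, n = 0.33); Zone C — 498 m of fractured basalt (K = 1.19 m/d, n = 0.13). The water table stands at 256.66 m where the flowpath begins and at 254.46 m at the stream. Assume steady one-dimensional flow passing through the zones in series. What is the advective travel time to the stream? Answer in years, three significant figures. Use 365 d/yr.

209 years

Total head drop ΔH = 256.66 − 254.46 = 2.20 m
Continuity: the same q passes through each zone, so ΔH = q·Σ(L_j/K_j) — the zones act as resistances in series.
Σ(L/K) = 596/5.00 + 129/37.4 + 498/1.19 = 119.2 + 3.449 + 418.5 = 541.1 d
q = ΔH / Σ(L/K) = 2.20 / 541.1 = 0.004066 m/d (same in every zone)
Zone A: v = q/n = 0.004066/0.34 = 0.01196 m/d → t_A = 596/0.01196 = 49840 d
Zone B: v = q/n = 0.004066/0.33 = 0.01232 m/d → t_B = 129/0.01232 = 10470 d
Zone C: v = q/n = 0.004066/0.13 = 0.03127 m/d → t_C = 498/0.03127 = 15920 d
Total t = 49840 + 10470 + 15920 = 76240 d
   = 76240 / 365 = 209 yr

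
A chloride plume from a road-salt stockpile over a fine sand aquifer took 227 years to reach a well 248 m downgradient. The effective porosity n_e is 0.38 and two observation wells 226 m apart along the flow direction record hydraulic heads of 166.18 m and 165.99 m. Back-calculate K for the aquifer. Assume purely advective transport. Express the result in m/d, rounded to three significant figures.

1.35 m/d

Hydraulic gradient i = (166.18 − 165.99) / 226 = 0.19 / 226 = 8.407e-4
t = 227 years = 82860 d
v = L / t = 248 / 82860 = 0.002993 m/d
K = v · n / i = 0.002993 × 0.38 / 8.407e-4 = 1.35 m/d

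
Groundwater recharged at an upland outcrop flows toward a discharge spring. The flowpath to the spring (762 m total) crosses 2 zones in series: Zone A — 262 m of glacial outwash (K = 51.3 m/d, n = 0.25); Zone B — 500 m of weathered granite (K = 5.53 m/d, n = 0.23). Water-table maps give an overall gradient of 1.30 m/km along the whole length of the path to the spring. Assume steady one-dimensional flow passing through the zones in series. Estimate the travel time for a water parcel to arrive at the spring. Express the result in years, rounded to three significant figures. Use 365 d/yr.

47.7 years

Continuity: the same q passes through each zone, so ΔH = q·Σ(L_j/K_j) — the zones act as resistances in series.
Σ(L/K) = 262/51.3 + 500/5.53 = 5.107 + 90.42 = 95.52 d
K_eq = L_total / Σ(L/K) = 762 / 95.52 = 7.977 m/d
q = K_eq · i = 7.977 × 0.0013 = 0.01037 m/d (same in every zone)
Zone A: v = q/n = 0.01037/0.25 = 0.04148 m/d → t_A = 262/0.04148 = 6316 d
Zone B: v = q/n = 0.01037/0.23 = 0.04509 m/d → t_B = 500/0.04509 = 11090 d
Total t = 6316 + 11090 = 17410 d
   = 17410 / 365 = 47.7 yr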